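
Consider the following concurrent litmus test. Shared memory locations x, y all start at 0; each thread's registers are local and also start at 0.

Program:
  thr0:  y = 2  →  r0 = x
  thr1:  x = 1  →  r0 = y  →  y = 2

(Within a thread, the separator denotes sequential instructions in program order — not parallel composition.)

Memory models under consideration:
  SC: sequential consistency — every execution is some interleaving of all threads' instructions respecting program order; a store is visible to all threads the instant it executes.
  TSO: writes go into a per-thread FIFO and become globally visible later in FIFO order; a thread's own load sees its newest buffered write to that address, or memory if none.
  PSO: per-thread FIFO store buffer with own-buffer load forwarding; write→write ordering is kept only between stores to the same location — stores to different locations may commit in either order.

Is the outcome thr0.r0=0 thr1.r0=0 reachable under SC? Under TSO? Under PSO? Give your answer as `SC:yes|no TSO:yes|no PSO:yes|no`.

outcome vector order: (thr0.r0,thr1.r0)
SC: 3 outcomes — {0/2; 1/0; 1/2}
TSO: 4 outcomes — {0/0; 0/2; 1/0; 1/2}
PSO: 4 outcomes — {0/0; 0/2; 1/0; 1/2}
target 0/0 ∈ {TSO,PSO}

SC:no TSO:yes PSO:yes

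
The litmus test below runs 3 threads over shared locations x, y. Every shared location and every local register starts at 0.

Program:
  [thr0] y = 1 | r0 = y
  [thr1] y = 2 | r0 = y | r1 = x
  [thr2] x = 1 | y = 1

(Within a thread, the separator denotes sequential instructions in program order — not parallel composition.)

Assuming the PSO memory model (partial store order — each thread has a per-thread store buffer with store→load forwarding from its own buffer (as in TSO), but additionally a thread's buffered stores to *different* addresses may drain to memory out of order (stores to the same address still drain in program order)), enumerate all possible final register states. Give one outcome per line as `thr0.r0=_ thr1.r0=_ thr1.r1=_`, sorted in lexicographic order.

outcome vector order: (thr0.r0,thr1.r0,thr1.r1)
|PSO outcomes| = 8

thr0.r0=1 thr1.r0=1 thr1.r1=0
thr0.r0=1 thr1.r0=1 thr1.r1=1
thr0.r0=1 thr1.r0=2 thr1.r1=0
thr0.r0=1 thr1.r0=2 thr1.r1=1
thr0.r0=2 thr1.r0=1 thr1.r1=0
thr0.r0=2 thr1.r0=1 thr1.r1=1
thr0.r0=2 thr1.r0=2 thr1.r1=0
thr0.r0=2 thr1.r0=2 thr1.r1=1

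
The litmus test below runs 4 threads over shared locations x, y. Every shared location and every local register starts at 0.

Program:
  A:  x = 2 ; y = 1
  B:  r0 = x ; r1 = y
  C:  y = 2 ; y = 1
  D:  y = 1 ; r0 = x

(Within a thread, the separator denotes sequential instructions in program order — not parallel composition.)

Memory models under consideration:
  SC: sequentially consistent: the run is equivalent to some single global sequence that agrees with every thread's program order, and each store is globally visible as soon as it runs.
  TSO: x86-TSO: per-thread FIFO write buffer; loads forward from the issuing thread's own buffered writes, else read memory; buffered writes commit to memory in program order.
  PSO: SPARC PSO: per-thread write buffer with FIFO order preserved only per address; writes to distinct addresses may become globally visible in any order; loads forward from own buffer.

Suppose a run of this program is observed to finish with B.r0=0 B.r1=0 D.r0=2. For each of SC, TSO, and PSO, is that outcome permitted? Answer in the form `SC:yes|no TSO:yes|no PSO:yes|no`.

outcome vector order: (B.r0,B.r1,D.r0)
under SC → <0 0 0> <0 0 2> <0 1 0> <0 1 2> <0 2 0> <0 2 2> <2 0 2> <2 1 0> <2 1 2> <2 2 0> <2 2 2>
under TSO → <0 0 0> <0 0 2> <0 1 0> <0 1 2> <0 2 0> <0 2 2> <2 0 0> <2 0 2> <2 1 0> <2 1 2> <2 2 0> <2 2 2>
under PSO → <0 0 0> <0 0 2> <0 1 0> <0 1 2> <0 2 0> <0 2 2> <2 0 0> <2 0 2> <2 1 0> <2 1 2> <2 2 0> <2 2 2>
target <0 0 2> ∈ {SC,TSO,PSO}

SC:yes TSO:yes PSO:yes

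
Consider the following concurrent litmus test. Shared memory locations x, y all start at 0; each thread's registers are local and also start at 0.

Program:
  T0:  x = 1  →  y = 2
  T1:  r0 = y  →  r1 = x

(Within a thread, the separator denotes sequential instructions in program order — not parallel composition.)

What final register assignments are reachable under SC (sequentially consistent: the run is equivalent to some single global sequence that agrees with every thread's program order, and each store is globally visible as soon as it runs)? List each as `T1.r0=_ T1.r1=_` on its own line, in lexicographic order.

outcome vector order: (T1.r0,T1.r1)
|SC outcomes| = 3

T1.r0=0 T1.r1=0
T1.r0=0 T1.r1=1
T1.r0=2 T1.r1=1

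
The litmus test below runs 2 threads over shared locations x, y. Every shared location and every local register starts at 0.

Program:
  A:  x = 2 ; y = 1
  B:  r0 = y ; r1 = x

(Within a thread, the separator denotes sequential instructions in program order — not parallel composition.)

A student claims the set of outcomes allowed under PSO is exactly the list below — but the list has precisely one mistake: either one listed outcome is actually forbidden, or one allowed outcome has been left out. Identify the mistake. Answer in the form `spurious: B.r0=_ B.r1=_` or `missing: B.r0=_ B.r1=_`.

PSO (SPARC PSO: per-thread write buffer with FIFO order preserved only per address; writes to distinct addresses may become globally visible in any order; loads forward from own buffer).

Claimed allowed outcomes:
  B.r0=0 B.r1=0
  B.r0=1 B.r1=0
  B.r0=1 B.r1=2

outcome vector order: (B.r0,B.r1)
[PSO] allowed = {00, 02, 10, 12}
PSO∖claimed = {02}

missing: B.r0=0 B.r1=2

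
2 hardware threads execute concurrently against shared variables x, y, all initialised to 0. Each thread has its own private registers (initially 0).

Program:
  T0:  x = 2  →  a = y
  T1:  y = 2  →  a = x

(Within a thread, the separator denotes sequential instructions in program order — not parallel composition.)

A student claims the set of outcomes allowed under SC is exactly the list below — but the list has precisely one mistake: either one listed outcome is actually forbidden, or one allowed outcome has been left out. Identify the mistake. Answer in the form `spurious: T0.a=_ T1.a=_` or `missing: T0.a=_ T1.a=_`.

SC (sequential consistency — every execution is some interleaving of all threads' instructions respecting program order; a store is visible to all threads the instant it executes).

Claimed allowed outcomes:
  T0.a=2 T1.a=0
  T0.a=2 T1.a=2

outcome vector order: (T0.a,T1.a)
SC (3): 0/2; 2/0; 2/2
SC∖claimed = {0/2}

missing: T0.a=0 T1.a=2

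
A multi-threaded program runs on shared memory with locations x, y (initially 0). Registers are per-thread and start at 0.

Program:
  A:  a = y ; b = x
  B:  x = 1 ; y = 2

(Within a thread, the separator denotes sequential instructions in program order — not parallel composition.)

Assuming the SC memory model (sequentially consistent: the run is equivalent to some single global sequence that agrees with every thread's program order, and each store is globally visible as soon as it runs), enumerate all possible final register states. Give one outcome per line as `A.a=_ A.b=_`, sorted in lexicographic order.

A.a=0 A.b=0
A.a=0 A.b=1
A.a=2 A.b=1

outcome vector order: (A.a,A.b)
|SC outcomes| = 3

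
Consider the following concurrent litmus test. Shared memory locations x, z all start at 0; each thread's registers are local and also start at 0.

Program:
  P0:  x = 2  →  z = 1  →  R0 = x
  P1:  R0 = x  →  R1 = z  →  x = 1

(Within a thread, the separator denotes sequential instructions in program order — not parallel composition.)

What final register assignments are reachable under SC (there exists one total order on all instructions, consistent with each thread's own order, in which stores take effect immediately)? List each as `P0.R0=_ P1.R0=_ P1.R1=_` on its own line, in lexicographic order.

P0.R0=1 P1.R0=0 P1.R1=0
P0.R0=1 P1.R0=0 P1.R1=1
P0.R0=1 P1.R0=2 P1.R1=0
P0.R0=1 P1.R0=2 P1.R1=1
P0.R0=2 P1.R0=0 P1.R1=0
P0.R0=2 P1.R0=0 P1.R1=1
P0.R0=2 P1.R0=2 P1.R1=0
P0.R0=2 P1.R0=2 P1.R1=1

outcome vector order: (P0.R0,P1.R0,P1.R1)
|SC outcomes| = 8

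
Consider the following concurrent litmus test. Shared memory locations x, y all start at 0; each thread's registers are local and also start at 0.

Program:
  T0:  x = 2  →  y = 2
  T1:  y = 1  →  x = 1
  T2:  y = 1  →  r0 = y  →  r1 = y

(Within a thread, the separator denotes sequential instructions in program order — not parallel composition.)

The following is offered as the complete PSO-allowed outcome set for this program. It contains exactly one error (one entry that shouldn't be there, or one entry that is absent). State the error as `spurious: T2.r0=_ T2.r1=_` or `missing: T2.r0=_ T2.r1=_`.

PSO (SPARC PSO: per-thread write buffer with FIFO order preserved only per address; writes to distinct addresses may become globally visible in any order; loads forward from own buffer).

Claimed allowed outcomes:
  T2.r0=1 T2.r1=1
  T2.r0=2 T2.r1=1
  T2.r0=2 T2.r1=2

outcome vector order: (T2.r0,T2.r1)
under PSO → (1,1) (1,2) (2,1) (2,2)
PSO∖claimed = {(1,2)}

missing: T2.r0=1 T2.r1=2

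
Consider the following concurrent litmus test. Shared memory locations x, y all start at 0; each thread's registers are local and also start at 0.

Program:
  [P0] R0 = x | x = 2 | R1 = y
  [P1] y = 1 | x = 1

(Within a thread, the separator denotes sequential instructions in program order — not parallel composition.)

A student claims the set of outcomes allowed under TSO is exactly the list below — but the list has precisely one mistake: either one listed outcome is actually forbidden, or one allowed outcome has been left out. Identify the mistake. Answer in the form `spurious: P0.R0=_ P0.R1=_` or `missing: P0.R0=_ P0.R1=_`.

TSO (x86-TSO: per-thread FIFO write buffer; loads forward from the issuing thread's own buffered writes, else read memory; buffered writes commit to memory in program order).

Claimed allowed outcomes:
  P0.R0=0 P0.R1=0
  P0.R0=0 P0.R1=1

outcome vector order: (P0.R0,P0.R1)
TSO: 3 outcomes — {0/0, 0/1, 1/1}
TSO∖claimed = {1/1}

missing: P0.R0=1 P0.R1=1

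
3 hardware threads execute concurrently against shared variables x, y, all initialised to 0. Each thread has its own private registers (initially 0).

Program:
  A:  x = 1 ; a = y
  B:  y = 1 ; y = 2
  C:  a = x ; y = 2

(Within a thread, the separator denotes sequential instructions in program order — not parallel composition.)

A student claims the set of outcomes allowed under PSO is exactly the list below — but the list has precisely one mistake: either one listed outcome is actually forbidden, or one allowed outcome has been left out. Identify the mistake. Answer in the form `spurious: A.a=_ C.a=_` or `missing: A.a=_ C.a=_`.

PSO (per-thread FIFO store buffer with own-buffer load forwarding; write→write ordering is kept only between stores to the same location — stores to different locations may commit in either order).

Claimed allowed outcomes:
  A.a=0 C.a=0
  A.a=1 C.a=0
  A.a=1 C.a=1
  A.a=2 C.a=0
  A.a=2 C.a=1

missing: A.a=0 C.a=1

outcome vector order: (A.a,C.a)
PSO (6): 0/0, 0/1, 1/0, 1/1, 2/0, 2/1
PSO∖claimed = {0/1}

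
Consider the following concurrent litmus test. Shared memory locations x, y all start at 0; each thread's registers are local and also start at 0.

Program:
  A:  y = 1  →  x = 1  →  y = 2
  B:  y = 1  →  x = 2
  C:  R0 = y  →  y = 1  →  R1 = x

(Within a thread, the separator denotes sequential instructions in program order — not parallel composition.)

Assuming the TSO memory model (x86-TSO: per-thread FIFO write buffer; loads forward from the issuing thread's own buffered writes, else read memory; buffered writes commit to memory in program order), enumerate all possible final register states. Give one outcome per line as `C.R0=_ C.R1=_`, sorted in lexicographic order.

outcome vector order: (C.R0,C.R1)
|TSO outcomes| = 8

C.R0=0 C.R1=0
C.R0=0 C.R1=1
C.R0=0 C.R1=2
C.R0=1 C.R1=0
C.R0=1 C.R1=1
C.R0=1 C.R1=2
C.R0=2 C.R1=1
C.R0=2 C.R1=2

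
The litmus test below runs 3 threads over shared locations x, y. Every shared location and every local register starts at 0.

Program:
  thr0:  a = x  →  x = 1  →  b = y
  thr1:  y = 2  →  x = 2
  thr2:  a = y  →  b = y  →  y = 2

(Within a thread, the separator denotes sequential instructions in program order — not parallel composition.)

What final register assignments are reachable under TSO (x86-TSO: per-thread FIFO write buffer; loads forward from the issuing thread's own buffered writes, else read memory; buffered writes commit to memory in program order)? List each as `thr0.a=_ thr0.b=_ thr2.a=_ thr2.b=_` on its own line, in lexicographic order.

thr0.a=0 thr0.b=0 thr2.a=0 thr2.b=0
thr0.a=0 thr0.b=0 thr2.a=0 thr2.b=2
thr0.a=0 thr0.b=0 thr2.a=2 thr2.b=2
thr0.a=0 thr0.b=2 thr2.a=0 thr2.b=0
thr0.a=0 thr0.b=2 thr2.a=0 thr2.b=2
thr0.a=0 thr0.b=2 thr2.a=2 thr2.b=2
thr0.a=2 thr0.b=2 thr2.a=0 thr2.b=0
thr0.a=2 thr0.b=2 thr2.a=0 thr2.b=2
thr0.a=2 thr0.b=2 thr2.a=2 thr2.b=2

outcome vector order: (thr0.a,thr0.b,thr2.a,thr2.b)
|TSO outcomes| = 9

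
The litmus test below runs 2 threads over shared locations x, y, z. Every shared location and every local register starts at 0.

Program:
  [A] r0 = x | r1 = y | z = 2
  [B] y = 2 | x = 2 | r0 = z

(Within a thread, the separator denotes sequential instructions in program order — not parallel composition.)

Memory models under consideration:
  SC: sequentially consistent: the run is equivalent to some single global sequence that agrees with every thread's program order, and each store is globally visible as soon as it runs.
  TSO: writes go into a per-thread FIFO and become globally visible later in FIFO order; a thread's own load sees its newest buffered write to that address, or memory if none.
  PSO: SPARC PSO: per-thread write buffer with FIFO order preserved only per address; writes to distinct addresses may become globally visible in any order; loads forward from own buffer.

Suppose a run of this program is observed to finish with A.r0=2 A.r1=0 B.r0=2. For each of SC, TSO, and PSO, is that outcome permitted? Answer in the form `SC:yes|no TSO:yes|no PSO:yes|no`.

outcome vector order: (A.r0,A.r1,B.r0)
SC (6): <0 0 0>, <0 0 2>, <0 2 0>, <0 2 2>, <2 2 0>, <2 2 2>
TSO (6): <0 0 0>, <0 0 2>, <0 2 0>, <0 2 2>, <2 2 0>, <2 2 2>
PSO (8): <0 0 0>, <0 0 2>, <0 2 0>, <0 2 2>, <2 0 0>, <2 0 2>, <2 2 0>, <2 2 2>
target <2 0 2> ∈ {PSO}

SC:no TSO:no PSO:yes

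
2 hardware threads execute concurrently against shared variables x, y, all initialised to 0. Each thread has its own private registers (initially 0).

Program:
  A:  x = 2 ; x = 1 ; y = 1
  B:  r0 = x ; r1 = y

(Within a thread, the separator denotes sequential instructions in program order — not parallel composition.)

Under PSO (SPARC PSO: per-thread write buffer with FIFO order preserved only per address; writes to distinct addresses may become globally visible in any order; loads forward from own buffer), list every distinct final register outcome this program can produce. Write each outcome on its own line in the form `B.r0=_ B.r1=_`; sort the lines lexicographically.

outcome vector order: (B.r0,B.r1)
|PSO outcomes| = 6

B.r0=0 B.r1=0
B.r0=0 B.r1=1
B.r0=1 B.r1=0
B.r0=1 B.r1=1
B.r0=2 B.r1=0
B.r0=2 B.r1=1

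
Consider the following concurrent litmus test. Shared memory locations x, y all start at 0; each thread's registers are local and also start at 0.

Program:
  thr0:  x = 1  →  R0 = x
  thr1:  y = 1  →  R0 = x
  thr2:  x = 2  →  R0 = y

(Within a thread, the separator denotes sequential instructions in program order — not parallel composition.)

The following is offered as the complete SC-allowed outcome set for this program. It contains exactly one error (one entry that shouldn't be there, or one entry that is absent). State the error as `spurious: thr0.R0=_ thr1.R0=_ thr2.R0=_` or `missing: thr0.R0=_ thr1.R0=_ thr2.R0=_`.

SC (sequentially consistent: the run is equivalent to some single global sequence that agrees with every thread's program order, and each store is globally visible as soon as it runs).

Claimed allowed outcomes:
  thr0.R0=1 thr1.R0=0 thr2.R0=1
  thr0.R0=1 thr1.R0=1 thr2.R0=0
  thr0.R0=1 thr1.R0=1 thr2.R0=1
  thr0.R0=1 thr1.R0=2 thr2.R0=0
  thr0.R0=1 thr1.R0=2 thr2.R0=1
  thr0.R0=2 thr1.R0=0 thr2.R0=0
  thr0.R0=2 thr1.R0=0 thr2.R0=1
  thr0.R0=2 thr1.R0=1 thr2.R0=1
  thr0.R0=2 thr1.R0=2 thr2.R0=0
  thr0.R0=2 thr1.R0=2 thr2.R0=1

outcome vector order: (thr0.R0,thr1.R0,thr2.R0)
SC: 9 outcomes — {101; 110; 111; 120; 121; 201; 211; 220; 221}
claimed∖SC = {200}

spurious: thr0.R0=2 thr1.R0=0 thr2.R0=0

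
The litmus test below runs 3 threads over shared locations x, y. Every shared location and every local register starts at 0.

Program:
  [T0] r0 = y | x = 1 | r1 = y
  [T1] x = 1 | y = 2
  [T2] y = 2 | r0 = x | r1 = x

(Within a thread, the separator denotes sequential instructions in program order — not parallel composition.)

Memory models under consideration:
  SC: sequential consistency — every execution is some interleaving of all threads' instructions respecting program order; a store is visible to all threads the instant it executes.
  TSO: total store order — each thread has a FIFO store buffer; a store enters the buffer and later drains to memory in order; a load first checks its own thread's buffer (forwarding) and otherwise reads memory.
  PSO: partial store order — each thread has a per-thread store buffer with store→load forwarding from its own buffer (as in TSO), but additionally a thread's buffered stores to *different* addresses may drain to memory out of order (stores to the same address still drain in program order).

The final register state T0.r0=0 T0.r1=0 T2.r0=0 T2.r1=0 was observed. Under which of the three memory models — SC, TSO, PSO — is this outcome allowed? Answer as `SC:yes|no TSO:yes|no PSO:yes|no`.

outcome vector order: (T0.r0,T0.r1,T2.r0,T2.r1)
under SC → (0,0,1,1); (0,2,0,0); (0,2,0,1); (0,2,1,1); (2,2,0,0); (2,2,0,1); (2,2,1,1)
under TSO → (0,0,0,0); (0,0,0,1); (0,0,1,1); (0,2,0,0); (0,2,0,1); (0,2,1,1); (2,2,0,0); (2,2,0,1); (2,2,1,1)
under PSO → (0,0,0,0); (0,0,0,1); (0,0,1,1); (0,2,0,0); (0,2,0,1); (0,2,1,1); (2,2,0,0); (2,2,0,1); (2,2,1,1)
target (0,0,0,0) ∈ {TSO,PSO}

SC:no TSO:yes PSO:yes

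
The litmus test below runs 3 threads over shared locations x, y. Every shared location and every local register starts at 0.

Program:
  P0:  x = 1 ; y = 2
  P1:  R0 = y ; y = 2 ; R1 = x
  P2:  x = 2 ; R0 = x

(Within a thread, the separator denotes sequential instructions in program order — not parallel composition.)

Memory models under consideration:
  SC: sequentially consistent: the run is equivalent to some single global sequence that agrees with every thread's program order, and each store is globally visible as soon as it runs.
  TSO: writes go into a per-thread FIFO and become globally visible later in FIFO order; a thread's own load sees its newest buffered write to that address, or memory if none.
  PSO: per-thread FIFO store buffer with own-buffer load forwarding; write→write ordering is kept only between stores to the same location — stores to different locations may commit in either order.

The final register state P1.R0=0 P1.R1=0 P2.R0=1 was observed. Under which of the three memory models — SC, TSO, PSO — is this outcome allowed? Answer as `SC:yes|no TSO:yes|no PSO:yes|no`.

SC:yes TSO:yes PSO:yes

outcome vector order: (P1.R0,P1.R1,P2.R0)
SC: 9 outcomes — {<0 0 1>, <0 0 2>, <0 1 1>, <0 1 2>, <0 2 1>, <0 2 2>, <2 1 1>, <2 1 2>, <2 2 2>}
TSO: 9 outcomes — {<0 0 1>, <0 0 2>, <0 1 1>, <0 1 2>, <0 2 1>, <0 2 2>, <2 1 1>, <2 1 2>, <2 2 2>}
PSO: 12 outcomes — {<0 0 1>, <0 0 2>, <0 1 1>, <0 1 2>, <0 2 1>, <0 2 2>, <2 0 1>, <2 0 2>, <2 1 1>, <2 1 2>, <2 2 1>, <2 2 2>}
target <0 0 1> ∈ {SC,TSO,PSO}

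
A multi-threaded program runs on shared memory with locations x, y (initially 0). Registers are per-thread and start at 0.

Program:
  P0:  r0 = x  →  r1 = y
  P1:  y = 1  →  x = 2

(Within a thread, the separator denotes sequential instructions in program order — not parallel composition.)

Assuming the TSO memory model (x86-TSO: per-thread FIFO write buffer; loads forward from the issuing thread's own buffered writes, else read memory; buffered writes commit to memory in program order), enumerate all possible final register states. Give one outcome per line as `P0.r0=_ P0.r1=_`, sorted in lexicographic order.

P0.r0=0 P0.r1=0
P0.r0=0 P0.r1=1
P0.r0=2 P0.r1=1

outcome vector order: (P0.r0,P0.r1)
|TSO outcomes| = 3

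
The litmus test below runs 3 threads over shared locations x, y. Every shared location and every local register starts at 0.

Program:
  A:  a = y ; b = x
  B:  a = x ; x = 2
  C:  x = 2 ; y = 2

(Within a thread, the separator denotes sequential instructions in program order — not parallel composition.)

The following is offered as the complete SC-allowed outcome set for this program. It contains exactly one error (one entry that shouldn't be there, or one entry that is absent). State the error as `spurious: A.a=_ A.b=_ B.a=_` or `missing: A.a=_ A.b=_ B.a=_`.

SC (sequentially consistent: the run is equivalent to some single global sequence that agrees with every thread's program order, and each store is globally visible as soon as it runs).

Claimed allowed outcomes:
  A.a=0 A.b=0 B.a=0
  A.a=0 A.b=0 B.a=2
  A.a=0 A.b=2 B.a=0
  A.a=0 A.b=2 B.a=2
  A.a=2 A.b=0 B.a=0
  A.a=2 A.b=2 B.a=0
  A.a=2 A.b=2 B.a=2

outcome vector order: (A.a,A.b,B.a)
under SC → (0,0,0); (0,0,2); (0,2,0); (0,2,2); (2,2,0); (2,2,2)
claimed∖SC = {(2,0,0)}

spurious: A.a=2 A.b=0 B.a=0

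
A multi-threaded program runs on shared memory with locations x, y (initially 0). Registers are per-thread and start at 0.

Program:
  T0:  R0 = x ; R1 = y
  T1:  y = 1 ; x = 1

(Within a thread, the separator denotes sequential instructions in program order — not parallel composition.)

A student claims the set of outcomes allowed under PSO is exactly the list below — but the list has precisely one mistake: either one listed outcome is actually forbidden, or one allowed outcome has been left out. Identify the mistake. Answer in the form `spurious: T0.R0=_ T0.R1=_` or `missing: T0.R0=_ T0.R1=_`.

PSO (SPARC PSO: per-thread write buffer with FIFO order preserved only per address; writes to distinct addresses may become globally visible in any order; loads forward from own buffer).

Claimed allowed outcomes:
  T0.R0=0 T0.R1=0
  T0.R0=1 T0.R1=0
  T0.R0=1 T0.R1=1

missing: T0.R0=0 T0.R1=1

outcome vector order: (T0.R0,T0.R1)
under PSO → 00 01 10 11
PSO∖claimed = {01}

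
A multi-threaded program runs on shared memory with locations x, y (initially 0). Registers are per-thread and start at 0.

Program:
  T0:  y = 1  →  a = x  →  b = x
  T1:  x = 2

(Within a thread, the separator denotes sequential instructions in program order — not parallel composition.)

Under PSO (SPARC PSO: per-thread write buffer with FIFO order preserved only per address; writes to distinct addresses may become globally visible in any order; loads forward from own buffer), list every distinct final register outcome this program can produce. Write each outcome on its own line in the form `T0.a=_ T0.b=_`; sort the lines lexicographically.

T0.a=0 T0.b=0
T0.a=0 T0.b=2
T0.a=2 T0.b=2

outcome vector order: (T0.a,T0.b)
|PSO outcomes| = 3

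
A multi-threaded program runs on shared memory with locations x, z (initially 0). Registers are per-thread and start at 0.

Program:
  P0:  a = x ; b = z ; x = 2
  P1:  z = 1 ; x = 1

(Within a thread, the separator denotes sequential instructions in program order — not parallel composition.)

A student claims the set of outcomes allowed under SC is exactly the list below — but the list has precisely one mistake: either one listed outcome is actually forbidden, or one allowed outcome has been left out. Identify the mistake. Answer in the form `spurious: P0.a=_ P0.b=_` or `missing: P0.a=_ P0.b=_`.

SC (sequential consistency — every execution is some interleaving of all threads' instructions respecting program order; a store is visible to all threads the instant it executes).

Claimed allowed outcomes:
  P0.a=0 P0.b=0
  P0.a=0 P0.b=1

outcome vector order: (P0.a,P0.b)
under SC → (0,0) (0,1) (1,1)
SC∖claimed = {(1,1)}

missing: P0.a=1 P0.b=1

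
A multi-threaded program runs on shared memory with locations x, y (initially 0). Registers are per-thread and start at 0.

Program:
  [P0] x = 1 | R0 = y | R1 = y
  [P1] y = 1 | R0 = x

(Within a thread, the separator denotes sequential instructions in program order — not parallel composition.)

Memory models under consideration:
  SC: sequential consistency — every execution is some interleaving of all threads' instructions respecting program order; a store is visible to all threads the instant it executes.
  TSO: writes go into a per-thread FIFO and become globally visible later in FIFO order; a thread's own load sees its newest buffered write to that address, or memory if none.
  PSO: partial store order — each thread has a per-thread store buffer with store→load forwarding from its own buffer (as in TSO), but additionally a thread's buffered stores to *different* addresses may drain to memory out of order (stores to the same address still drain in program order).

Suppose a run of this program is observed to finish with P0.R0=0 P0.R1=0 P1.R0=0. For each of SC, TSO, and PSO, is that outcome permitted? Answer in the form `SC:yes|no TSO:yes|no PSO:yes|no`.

outcome vector order: (P0.R0,P0.R1,P1.R0)
under SC → 0/0/1 0/1/1 1/1/0 1/1/1
under TSO → 0/0/0 0/0/1 0/1/0 0/1/1 1/1/0 1/1/1
under PSO → 0/0/0 0/0/1 0/1/0 0/1/1 1/1/0 1/1/1
target 0/0/0 ∈ {TSO,PSO}

SC:no TSO:yes PSO:yes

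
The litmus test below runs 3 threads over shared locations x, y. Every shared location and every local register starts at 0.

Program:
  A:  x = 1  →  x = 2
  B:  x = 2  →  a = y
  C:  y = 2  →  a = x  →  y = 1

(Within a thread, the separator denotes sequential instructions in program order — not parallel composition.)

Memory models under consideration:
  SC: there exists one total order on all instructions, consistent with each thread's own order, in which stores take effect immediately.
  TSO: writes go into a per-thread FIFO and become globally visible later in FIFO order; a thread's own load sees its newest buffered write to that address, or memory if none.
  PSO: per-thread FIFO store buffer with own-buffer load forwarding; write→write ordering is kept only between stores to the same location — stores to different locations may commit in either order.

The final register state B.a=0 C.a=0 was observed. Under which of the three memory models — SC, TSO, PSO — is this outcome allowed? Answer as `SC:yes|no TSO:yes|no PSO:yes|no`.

SC:no TSO:yes PSO:yes

outcome vector order: (B.a,C.a)
SC (8): (0,1), (0,2), (1,0), (1,1), (1,2), (2,0), (2,1), (2,2)
TSO (9): (0,0), (0,1), (0,2), (1,0), (1,1), (1,2), (2,0), (2,1), (2,2)
PSO (9): (0,0), (0,1), (0,2), (1,0), (1,1), (1,2), (2,0), (2,1), (2,2)
target (0,0) ∈ {TSO,PSO}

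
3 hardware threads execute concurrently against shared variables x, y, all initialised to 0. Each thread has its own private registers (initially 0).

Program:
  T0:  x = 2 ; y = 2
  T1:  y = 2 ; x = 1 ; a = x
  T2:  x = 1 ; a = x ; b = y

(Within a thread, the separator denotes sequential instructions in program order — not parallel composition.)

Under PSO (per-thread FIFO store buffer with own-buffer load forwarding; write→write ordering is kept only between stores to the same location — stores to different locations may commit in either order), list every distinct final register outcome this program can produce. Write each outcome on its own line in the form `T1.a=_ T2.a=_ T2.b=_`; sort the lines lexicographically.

outcome vector order: (T1.a,T2.a,T2.b)
|PSO outcomes| = 8

T1.a=1 T2.a=1 T2.b=0
T1.a=1 T2.a=1 T2.b=2
T1.a=1 T2.a=2 T2.b=0
T1.a=1 T2.a=2 T2.b=2
T1.a=2 T2.a=1 T2.b=0
T1.a=2 T2.a=1 T2.b=2
T1.a=2 T2.a=2 T2.b=0
T1.a=2 T2.a=2 T2.b=2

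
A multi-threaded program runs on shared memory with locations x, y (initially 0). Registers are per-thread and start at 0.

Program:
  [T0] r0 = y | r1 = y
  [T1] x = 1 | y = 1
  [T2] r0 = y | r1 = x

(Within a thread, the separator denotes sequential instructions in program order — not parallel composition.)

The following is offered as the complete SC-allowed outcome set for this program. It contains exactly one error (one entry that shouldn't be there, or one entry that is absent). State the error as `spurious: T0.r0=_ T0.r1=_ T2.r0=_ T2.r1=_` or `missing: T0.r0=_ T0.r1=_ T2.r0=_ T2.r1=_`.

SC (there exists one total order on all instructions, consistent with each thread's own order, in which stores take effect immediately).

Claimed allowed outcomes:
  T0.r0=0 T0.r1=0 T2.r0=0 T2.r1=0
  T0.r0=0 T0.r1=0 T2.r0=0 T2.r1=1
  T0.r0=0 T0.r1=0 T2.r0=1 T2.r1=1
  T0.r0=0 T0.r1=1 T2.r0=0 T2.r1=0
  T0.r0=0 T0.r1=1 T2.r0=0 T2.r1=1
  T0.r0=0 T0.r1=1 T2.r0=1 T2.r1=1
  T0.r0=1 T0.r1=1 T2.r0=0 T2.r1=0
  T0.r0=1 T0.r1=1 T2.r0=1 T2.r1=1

outcome vector order: (T0.r0,T0.r1,T2.r0,T2.r1)
[SC] allowed = {0/0/0/0; 0/0/0/1; 0/0/1/1; 0/1/0/0; 0/1/0/1; 0/1/1/1; 1/1/0/0; 1/1/0/1; 1/1/1/1}
SC∖claimed = {1/1/0/1}

missing: T0.r0=1 T0.r1=1 T2.r0=0 T2.r1=1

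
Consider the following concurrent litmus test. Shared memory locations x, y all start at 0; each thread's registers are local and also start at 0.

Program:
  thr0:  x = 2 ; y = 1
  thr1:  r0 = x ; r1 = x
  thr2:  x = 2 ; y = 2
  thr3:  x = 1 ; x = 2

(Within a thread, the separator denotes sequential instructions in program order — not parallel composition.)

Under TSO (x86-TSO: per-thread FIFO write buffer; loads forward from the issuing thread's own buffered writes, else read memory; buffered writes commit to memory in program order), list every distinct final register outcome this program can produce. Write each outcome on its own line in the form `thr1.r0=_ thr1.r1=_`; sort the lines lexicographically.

thr1.r0=0 thr1.r1=0
thr1.r0=0 thr1.r1=1
thr1.r0=0 thr1.r1=2
thr1.r0=1 thr1.r1=1
thr1.r0=1 thr1.r1=2
thr1.r0=2 thr1.r1=1
thr1.r0=2 thr1.r1=2

outcome vector order: (thr1.r0,thr1.r1)
|TSO outcomes| = 7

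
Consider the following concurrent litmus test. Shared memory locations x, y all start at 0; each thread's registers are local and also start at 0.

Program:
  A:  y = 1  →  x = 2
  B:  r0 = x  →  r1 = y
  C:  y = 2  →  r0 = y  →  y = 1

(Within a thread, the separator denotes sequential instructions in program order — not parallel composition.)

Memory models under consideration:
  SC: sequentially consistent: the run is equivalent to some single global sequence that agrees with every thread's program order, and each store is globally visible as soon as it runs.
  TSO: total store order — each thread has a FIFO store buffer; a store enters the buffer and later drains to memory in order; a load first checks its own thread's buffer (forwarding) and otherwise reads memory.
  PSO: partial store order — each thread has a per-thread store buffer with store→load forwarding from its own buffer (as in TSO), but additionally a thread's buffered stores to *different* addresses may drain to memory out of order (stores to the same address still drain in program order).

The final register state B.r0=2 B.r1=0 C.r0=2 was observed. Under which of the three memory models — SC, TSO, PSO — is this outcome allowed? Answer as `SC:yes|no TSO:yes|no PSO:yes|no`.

SC:no TSO:no PSO:yes

outcome vector order: (B.r0,B.r1,C.r0)
under SC → (0,0,1) (0,0,2) (0,1,1) (0,1,2) (0,2,1) (0,2,2) (2,1,1) (2,1,2) (2,2,2)
under TSO → (0,0,1) (0,0,2) (0,1,1) (0,1,2) (0,2,1) (0,2,2) (2,1,1) (2,1,2) (2,2,2)
under PSO → (0,0,1) (0,0,2) (0,1,1) (0,1,2) (0,2,1) (0,2,2) (2,0,1) (2,0,2) (2,1,1) (2,1,2) (2,2,1) (2,2,2)
target (2,0,2) ∈ {PSO}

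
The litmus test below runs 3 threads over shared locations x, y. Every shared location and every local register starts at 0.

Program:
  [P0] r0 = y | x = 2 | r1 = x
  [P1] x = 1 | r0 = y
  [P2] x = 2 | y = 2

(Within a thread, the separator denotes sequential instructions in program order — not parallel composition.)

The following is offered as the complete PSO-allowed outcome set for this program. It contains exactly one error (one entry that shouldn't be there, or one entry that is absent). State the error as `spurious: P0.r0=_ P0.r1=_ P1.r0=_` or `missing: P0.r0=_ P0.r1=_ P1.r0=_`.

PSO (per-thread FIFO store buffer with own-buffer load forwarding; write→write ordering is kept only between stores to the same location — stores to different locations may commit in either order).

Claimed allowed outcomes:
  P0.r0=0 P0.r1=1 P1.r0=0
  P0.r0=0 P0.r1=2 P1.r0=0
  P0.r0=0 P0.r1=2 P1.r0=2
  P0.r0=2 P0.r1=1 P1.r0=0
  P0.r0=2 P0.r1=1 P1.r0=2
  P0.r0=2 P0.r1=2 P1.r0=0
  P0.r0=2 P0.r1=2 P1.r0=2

missing: P0.r0=0 P0.r1=1 P1.r0=2

outcome vector order: (P0.r0,P0.r1,P1.r0)
PSO: 8 outcomes — {0/1/0, 0/1/2, 0/2/0, 0/2/2, 2/1/0, 2/1/2, 2/2/0, 2/2/2}
PSO∖claimed = {0/1/2}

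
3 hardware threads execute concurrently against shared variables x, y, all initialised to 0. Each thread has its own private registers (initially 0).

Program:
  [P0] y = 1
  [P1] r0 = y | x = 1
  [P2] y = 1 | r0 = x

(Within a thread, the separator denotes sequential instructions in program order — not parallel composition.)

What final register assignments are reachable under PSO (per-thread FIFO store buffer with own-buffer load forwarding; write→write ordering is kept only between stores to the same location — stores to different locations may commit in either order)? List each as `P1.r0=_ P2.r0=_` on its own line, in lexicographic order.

P1.r0=0 P2.r0=0
P1.r0=0 P2.r0=1
P1.r0=1 P2.r0=0
P1.r0=1 P2.r0=1

outcome vector order: (P1.r0,P2.r0)
|PSO outcomes| = 4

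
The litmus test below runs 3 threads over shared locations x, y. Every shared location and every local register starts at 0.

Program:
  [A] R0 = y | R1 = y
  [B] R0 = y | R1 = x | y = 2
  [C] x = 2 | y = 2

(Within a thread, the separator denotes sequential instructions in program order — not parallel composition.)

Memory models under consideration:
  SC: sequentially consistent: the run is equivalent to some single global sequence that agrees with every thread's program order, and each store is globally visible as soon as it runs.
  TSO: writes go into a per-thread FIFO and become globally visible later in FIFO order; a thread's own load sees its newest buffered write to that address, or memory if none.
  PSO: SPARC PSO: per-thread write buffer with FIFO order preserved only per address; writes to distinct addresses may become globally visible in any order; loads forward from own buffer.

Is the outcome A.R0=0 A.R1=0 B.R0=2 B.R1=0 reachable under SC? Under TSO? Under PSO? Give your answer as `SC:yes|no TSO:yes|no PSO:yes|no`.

outcome vector order: (A.R0,A.R1,B.R0,B.R1)
SC: 9 outcomes — {0/0/0/0 0/0/0/2 0/0/2/2 0/2/0/0 0/2/0/2 0/2/2/2 2/2/0/0 2/2/0/2 2/2/2/2}
TSO: 9 outcomes — {0/0/0/0 0/0/0/2 0/0/2/2 0/2/0/0 0/2/0/2 0/2/2/2 2/2/0/0 2/2/0/2 2/2/2/2}
PSO: 12 outcomes — {0/0/0/0 0/0/0/2 0/0/2/0 0/0/2/2 0/2/0/0 0/2/0/2 0/2/2/0 0/2/2/2 2/2/0/0 2/2/0/2 2/2/2/0 2/2/2/2}
target 0/0/2/0 ∈ {PSO}

SC:no TSO:no PSO:yes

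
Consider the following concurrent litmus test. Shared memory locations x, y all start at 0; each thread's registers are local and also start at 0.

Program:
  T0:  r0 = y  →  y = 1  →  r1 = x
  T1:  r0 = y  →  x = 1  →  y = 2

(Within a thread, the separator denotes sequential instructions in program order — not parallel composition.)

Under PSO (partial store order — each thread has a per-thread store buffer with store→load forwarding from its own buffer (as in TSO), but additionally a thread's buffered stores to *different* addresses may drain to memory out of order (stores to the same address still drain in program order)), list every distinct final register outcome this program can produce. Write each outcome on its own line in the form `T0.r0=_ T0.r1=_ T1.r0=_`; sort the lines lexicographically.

T0.r0=0 T0.r1=0 T1.r0=0
T0.r0=0 T0.r1=0 T1.r0=1
T0.r0=0 T0.r1=1 T1.r0=0
T0.r0=0 T0.r1=1 T1.r0=1
T0.r0=2 T0.r1=0 T1.r0=0
T0.r0=2 T0.r1=1 T1.r0=0

outcome vector order: (T0.r0,T0.r1,T1.r0)
|PSO outcomes| = 6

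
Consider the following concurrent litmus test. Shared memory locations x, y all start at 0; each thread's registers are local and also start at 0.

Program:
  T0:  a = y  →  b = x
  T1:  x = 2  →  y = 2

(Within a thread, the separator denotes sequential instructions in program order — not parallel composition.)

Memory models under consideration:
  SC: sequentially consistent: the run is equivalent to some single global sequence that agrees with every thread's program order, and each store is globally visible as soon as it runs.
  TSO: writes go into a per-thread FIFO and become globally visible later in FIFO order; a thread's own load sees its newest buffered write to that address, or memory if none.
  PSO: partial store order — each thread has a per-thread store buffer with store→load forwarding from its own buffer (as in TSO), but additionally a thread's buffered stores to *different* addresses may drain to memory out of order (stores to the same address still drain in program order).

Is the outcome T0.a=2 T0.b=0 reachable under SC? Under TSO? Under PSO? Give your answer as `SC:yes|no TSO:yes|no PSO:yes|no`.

SC:no TSO:no PSO:yes

outcome vector order: (T0.a,T0.b)
under SC → 0/0; 0/2; 2/2
under TSO → 0/0; 0/2; 2/2
under PSO → 0/0; 0/2; 2/0; 2/2
target 2/0 ∈ {PSO}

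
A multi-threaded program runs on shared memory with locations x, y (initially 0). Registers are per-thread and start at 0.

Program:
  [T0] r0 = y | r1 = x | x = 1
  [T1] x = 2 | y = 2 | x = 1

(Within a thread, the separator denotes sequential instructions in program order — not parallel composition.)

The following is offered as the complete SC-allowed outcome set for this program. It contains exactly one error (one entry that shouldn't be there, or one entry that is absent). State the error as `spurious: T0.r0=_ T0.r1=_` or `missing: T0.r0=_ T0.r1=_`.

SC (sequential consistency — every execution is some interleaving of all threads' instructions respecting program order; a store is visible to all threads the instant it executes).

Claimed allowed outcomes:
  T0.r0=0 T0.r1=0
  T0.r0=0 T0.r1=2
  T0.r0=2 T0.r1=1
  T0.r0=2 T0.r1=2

outcome vector order: (T0.r0,T0.r1)
SC: 5 outcomes — {00, 01, 02, 21, 22}
SC∖claimed = {01}

missing: T0.r0=0 T0.r1=1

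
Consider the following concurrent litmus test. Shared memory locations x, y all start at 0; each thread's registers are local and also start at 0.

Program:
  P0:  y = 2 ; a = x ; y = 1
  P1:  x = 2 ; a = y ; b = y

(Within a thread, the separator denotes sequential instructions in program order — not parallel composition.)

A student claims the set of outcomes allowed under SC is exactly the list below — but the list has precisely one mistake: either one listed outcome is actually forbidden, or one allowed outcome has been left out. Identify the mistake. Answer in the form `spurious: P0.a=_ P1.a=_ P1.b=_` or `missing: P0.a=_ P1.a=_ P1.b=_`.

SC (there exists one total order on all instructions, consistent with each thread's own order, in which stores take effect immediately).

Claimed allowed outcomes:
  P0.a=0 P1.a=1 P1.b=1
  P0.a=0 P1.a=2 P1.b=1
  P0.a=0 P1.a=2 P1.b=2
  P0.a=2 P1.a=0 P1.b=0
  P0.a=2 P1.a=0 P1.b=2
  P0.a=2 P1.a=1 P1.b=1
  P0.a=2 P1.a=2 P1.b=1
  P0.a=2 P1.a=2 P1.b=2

outcome vector order: (P0.a,P1.a,P1.b)
SC (9): (0,1,1); (0,2,1); (0,2,2); (2,0,0); (2,0,1); (2,0,2); (2,1,1); (2,2,1); (2,2,2)
SC∖claimed = {(2,0,1)}

missing: P0.a=2 P1.a=0 P1.b=1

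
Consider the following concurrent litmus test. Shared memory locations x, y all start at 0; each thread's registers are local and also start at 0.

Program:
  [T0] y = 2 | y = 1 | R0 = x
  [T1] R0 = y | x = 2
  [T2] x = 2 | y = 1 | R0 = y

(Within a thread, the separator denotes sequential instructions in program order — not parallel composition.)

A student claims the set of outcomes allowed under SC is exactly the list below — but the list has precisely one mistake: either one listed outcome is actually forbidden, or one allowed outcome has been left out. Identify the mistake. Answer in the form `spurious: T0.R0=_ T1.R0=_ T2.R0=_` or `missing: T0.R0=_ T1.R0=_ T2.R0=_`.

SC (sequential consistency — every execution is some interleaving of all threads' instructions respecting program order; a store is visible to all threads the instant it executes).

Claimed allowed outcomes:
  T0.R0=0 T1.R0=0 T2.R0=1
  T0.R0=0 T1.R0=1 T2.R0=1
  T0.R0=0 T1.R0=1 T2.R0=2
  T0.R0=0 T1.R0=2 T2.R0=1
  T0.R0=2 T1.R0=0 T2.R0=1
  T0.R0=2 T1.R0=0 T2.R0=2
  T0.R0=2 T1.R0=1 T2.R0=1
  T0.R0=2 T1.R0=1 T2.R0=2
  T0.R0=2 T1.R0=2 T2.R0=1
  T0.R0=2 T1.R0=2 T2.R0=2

spurious: T0.R0=0 T1.R0=1 T2.R0=2

outcome vector order: (T0.R0,T1.R0,T2.R0)
under SC → 0/0/1, 0/1/1, 0/2/1, 2/0/1, 2/0/2, 2/1/1, 2/1/2, 2/2/1, 2/2/2
claimed∖SC = {0/1/2}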